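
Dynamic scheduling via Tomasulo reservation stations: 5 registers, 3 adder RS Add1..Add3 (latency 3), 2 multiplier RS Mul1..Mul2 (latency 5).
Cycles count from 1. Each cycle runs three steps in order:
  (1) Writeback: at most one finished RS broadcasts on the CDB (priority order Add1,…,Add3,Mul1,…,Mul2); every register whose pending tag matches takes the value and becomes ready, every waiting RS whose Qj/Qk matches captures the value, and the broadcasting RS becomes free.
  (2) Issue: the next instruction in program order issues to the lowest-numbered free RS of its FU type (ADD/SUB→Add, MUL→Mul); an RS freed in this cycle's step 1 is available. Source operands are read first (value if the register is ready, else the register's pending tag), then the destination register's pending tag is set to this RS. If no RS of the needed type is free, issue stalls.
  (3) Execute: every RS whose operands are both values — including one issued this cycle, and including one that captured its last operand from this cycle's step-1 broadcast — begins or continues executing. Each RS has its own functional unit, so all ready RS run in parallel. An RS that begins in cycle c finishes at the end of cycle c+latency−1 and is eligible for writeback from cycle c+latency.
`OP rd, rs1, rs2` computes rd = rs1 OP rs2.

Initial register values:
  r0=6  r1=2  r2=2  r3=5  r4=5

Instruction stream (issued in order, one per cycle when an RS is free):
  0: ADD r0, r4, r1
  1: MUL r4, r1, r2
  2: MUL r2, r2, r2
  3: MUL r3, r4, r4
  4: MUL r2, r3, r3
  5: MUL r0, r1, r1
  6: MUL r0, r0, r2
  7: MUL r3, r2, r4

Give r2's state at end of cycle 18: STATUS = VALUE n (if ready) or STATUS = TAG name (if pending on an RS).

STATUS = VALUE 256

c1: issue ADD r0<-Add1 | r0:Add1,r1:2,r2:2,r3:5,r4:5
c2: issue MUL r4<-Mul1 | r0:Add1,r1:2,r2:2,r3:5,r4:Mul1
c3: issue MUL r2<-Mul2 | r0:Add1,r1:2,r2:Mul2,r3:5,r4:Mul1
c4: CDB Add1=7; stall | r0:7,r1:2,r2:Mul2,r3:5,r4:Mul1
c5: stall | r0:7,r1:2,r2:Mul2,r3:5,r4:Mul1
c6: stall | r0:7,r1:2,r2:Mul2,r3:5,r4:Mul1
c7: CDB Mul1=4; issue MUL r3<-Mul1 | r0:7,r1:2,r2:Mul2,r3:Mul1,r4:4
c8: CDB Mul2=4; issue MUL r2<-Mul2 | r0:7,r1:2,r2:Mul2,r3:Mul1,r4:4
c9: stall | r0:7,r1:2,r2:Mul2,r3:Mul1,r4:4
c10: stall | r0:7,r1:2,r2:Mul2,r3:Mul1,r4:4
c11: stall | r0:7,r1:2,r2:Mul2,r3:Mul1,r4:4
c12: CDB Mul1=16; issue MUL r0<-Mul1 | r0:Mul1,r1:2,r2:Mul2,r3:16,r4:4
c13: stall | r0:Mul1,r1:2,r2:Mul2,r3:16,r4:4
c14: stall | r0:Mul1,r1:2,r2:Mul2,r3:16,r4:4
c15: stall | r0:Mul1,r1:2,r2:Mul2,r3:16,r4:4
c16: stall | r0:Mul1,r1:2,r2:Mul2,r3:16,r4:4
c17: CDB Mul1=4; issue MUL r0<-Mul1 | r0:Mul1,r1:2,r2:Mul2,r3:16,r4:4
c18: CDB Mul2=256; issue MUL r3<-Mul2 | r0:Mul1,r1:2,r2:256,r3:Mul2,r4:4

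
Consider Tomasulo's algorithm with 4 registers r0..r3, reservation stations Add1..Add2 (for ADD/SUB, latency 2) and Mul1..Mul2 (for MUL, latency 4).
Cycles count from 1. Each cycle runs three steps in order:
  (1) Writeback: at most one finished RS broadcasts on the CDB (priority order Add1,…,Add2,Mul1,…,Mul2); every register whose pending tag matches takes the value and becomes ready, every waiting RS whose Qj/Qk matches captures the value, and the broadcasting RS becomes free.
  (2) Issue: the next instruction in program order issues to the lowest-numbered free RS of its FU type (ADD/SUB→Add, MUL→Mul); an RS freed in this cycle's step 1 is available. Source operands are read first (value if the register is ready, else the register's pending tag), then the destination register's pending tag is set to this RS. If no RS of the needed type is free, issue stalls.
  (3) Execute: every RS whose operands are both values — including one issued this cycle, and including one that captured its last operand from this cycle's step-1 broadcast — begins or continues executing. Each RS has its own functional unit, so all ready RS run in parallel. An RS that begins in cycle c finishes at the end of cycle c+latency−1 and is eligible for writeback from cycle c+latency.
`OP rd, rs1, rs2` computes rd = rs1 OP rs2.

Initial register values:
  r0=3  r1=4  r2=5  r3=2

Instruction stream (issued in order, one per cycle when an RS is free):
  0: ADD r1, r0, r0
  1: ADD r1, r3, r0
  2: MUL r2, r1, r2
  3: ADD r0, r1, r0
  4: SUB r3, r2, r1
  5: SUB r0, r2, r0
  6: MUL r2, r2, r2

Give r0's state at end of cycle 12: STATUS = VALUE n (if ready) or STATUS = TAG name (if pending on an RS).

STATUS = VALUE 17

cycle 1: issue ADD r1<-Add1 // r0:3,r1:Add1,r2:5,r3:2
cycle 2: issue ADD r1<-Add2 // r0:3,r1:Add2,r2:5,r3:2
cycle 3: CDB Add1=6; issue MUL r2<-Mul1 // r0:3,r1:Add2,r2:Mul1,r3:2
cycle 4: CDB Add2=5; issue ADD r0<-Add1 // r0:Add1,r1:5,r2:Mul1,r3:2
cycle 5: issue SUB r3<-Add2 // r0:Add1,r1:5,r2:Mul1,r3:Add2
cycle 6: CDB Add1=8; issue SUB r0<-Add1 // r0:Add1,r1:5,r2:Mul1,r3:Add2
cycle 7: issue MUL r2<-Mul2 // r0:Add1,r1:5,r2:Mul2,r3:Add2
cycle 8: CDB Mul1=25 // r0:Add1,r1:5,r2:Mul2,r3:Add2
cycle 9: - // r0:Add1,r1:5,r2:Mul2,r3:Add2
cycle 10: CDB Add1=17 // r0:17,r1:5,r2:Mul2,r3:Add2
cycle 11: CDB Add2=20 // r0:17,r1:5,r2:Mul2,r3:20
cycle 12: CDB Mul2=625 // r0:17,r1:5,r2:625,r3:20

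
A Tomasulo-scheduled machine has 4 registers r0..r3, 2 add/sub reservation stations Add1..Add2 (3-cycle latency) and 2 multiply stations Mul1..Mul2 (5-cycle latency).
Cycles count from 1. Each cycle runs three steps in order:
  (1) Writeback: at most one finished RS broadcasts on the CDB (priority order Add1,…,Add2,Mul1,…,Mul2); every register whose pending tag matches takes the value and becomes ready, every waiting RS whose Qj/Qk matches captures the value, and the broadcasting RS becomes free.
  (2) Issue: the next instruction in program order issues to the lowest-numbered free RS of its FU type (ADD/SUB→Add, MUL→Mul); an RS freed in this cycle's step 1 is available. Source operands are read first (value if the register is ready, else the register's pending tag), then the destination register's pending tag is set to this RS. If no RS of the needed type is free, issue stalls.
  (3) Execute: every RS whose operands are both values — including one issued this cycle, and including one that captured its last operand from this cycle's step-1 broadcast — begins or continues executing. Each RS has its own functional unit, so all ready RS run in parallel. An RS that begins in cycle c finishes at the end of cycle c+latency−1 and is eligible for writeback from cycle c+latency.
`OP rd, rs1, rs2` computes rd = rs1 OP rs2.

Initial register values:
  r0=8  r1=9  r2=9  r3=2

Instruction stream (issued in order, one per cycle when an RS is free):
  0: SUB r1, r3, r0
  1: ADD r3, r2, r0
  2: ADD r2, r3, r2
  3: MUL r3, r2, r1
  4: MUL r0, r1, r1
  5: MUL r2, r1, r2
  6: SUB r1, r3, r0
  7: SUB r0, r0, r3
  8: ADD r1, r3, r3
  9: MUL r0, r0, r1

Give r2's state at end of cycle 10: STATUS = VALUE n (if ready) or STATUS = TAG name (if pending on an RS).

cycle 1: issue SUB r1<-Add1 // r0:8,r1:Add1,r2:9,r3:2
cycle 2: issue ADD r3<-Add2 // r0:8,r1:Add1,r2:9,r3:Add2
cycle 3: stall // r0:8,r1:Add1,r2:9,r3:Add2
cycle 4: CDB Add1=-6; issue ADD r2<-Add1 // r0:8,r1:-6,r2:Add1,r3:Add2
cycle 5: CDB Add2=17; issue MUL r3<-Mul1 // r0:8,r1:-6,r2:Add1,r3:Mul1
cycle 6: issue MUL r0<-Mul2 // r0:Mul2,r1:-6,r2:Add1,r3:Mul1
cycle 7: stall // r0:Mul2,r1:-6,r2:Add1,r3:Mul1
cycle 8: CDB Add1=26; stall // r0:Mul2,r1:-6,r2:26,r3:Mul1
cycle 9: stall // r0:Mul2,r1:-6,r2:26,r3:Mul1
cycle 10: stall // r0:Mul2,r1:-6,r2:26,r3:Mul1

STATUS = VALUE 26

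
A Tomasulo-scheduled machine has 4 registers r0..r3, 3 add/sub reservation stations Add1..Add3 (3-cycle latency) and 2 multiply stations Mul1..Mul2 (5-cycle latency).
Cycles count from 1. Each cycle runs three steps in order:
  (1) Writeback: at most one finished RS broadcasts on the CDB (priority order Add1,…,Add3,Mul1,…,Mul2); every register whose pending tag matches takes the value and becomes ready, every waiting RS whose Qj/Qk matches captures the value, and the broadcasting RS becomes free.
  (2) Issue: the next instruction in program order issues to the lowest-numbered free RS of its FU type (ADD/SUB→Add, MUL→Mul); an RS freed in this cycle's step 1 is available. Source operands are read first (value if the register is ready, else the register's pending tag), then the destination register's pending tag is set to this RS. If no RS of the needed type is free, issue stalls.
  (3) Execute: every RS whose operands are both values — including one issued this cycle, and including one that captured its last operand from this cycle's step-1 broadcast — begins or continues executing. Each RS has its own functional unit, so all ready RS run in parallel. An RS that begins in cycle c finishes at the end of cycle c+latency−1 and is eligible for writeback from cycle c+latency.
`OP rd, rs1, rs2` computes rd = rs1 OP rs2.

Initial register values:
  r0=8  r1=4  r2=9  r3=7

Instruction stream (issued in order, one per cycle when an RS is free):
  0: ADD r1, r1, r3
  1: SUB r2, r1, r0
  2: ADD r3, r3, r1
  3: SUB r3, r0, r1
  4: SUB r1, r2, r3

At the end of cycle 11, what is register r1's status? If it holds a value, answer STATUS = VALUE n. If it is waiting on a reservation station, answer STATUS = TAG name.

STATUS = VALUE 6

  c1: issue ADD r1<-Add1  regs: r0:8,r1:Add1,r2:9,r3:7
  c2: issue SUB r2<-Add2  regs: r0:8,r1:Add1,r2:Add2,r3:7
  c3: issue ADD r3<-Add3  regs: r0:8,r1:Add1,r2:Add2,r3:Add3
  c4: CDB Add1=11; issue SUB r3<-Add1  regs: r0:8,r1:11,r2:Add2,r3:Add1
  c5: stall  regs: r0:8,r1:11,r2:Add2,r3:Add1
  c6: stall  regs: r0:8,r1:11,r2:Add2,r3:Add1
  c7: CDB Add1=-3; issue SUB r1<-Add1  regs: r0:8,r1:Add1,r2:Add2,r3:-3
  c8: CDB Add2=3  regs: r0:8,r1:Add1,r2:3,r3:-3
  c9: CDB Add3=18  regs: r0:8,r1:Add1,r2:3,r3:-3
  c10: -  regs: r0:8,r1:Add1,r2:3,r3:-3
  c11: CDB Add1=6  regs: r0:8,r1:6,r2:3,r3:-3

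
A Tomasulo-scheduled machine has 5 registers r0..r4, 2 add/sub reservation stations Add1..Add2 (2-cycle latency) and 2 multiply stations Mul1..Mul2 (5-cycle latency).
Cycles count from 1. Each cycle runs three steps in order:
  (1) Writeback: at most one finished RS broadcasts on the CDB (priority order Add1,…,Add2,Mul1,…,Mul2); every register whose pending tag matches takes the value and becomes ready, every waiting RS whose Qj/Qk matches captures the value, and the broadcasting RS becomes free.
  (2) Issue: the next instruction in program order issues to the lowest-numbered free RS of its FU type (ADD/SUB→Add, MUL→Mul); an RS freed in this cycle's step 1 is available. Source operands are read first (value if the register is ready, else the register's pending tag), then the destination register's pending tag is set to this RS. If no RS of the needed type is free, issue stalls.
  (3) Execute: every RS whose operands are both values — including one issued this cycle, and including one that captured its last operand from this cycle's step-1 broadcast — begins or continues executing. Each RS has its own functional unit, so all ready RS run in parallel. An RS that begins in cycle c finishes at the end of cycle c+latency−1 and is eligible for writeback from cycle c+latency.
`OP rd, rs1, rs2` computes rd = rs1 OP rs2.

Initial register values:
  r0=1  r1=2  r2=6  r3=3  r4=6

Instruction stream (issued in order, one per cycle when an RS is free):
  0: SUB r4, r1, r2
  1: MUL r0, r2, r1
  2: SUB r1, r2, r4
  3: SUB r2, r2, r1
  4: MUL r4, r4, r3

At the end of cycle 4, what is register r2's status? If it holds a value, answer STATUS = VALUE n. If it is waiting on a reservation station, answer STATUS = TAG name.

STATUS = TAG Add2

  c1: issue SUB r4<-Add1  regs: r0:1,r1:2,r2:6,r3:3,r4:Add1
  c2: issue MUL r0<-Mul1  regs: r0:Mul1,r1:2,r2:6,r3:3,r4:Add1
  c3: CDB Add1=-4; issue SUB r1<-Add1  regs: r0:Mul1,r1:Add1,r2:6,r3:3,r4:-4
  c4: issue SUB r2<-Add2  regs: r0:Mul1,r1:Add1,r2:Add2,r3:3,r4:-4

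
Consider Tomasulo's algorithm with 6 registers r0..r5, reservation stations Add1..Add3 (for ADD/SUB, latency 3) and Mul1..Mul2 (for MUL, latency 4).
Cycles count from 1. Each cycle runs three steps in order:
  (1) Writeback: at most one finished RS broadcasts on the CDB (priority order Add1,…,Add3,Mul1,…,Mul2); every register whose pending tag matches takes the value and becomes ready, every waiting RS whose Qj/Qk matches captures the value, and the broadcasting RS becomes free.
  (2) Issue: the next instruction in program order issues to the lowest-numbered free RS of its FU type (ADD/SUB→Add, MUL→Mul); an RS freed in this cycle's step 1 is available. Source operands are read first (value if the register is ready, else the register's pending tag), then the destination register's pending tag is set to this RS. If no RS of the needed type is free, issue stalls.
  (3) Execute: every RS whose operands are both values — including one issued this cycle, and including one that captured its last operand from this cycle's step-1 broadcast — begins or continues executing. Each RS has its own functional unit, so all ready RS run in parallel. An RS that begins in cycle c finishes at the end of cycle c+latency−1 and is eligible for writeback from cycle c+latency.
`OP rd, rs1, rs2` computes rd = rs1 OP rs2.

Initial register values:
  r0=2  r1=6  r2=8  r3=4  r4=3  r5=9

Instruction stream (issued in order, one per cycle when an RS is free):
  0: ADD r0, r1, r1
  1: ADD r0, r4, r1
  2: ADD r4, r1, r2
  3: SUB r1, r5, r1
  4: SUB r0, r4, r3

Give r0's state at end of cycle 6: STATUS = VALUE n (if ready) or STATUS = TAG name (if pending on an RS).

cycle 1: issue ADD r0<-Add1 // r0:Add1,r1:6,r2:8,r3:4,r4:3,r5:9
cycle 2: issue ADD r0<-Add2 // r0:Add2,r1:6,r2:8,r3:4,r4:3,r5:9
cycle 3: issue ADD r4<-Add3 // r0:Add2,r1:6,r2:8,r3:4,r4:Add3,r5:9
cycle 4: CDB Add1=12; issue SUB r1<-Add1 // r0:Add2,r1:Add1,r2:8,r3:4,r4:Add3,r5:9
cycle 5: CDB Add2=9; issue SUB r0<-Add2 // r0:Add2,r1:Add1,r2:8,r3:4,r4:Add3,r5:9
cycle 6: CDB Add3=14 // r0:Add2,r1:Add1,r2:8,r3:4,r4:14,r5:9

STATUS = TAG Add2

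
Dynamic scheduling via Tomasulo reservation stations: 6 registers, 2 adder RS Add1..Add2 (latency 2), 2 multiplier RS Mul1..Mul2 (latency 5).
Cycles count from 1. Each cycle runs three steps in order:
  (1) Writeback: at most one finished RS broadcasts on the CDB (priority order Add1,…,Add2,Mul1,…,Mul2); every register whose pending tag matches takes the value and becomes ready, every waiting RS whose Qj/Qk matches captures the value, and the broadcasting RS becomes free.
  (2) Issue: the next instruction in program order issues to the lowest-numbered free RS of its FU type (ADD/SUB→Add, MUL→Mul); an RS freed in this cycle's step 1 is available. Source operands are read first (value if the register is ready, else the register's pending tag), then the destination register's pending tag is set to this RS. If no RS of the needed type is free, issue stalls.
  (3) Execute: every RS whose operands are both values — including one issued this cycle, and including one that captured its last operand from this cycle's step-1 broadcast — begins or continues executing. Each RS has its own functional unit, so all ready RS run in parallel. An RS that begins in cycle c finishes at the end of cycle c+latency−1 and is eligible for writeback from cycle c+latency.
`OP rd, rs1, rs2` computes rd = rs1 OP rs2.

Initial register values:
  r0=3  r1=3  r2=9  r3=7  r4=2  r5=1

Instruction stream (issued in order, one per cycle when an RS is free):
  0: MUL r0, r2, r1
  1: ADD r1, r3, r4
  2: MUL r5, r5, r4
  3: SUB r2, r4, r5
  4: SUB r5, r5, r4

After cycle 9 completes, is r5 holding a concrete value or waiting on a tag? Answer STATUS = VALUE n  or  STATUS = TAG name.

cycle 1: issue MUL r0<-Mul1 // r0:Mul1,r1:3,r2:9,r3:7,r4:2,r5:1
cycle 2: issue ADD r1<-Add1 // r0:Mul1,r1:Add1,r2:9,r3:7,r4:2,r5:1
cycle 3: issue MUL r5<-Mul2 // r0:Mul1,r1:Add1,r2:9,r3:7,r4:2,r5:Mul2
cycle 4: CDB Add1=9; issue SUB r2<-Add1 // r0:Mul1,r1:9,r2:Add1,r3:7,r4:2,r5:Mul2
cycle 5: issue SUB r5<-Add2 // r0:Mul1,r1:9,r2:Add1,r3:7,r4:2,r5:Add2
cycle 6: CDB Mul1=27 // r0:27,r1:9,r2:Add1,r3:7,r4:2,r5:Add2
cycle 7: - // r0:27,r1:9,r2:Add1,r3:7,r4:2,r5:Add2
cycle 8: CDB Mul2=2 // r0:27,r1:9,r2:Add1,r3:7,r4:2,r5:Add2
cycle 9: - // r0:27,r1:9,r2:Add1,r3:7,r4:2,r5:Add2

STATUS = TAG Add2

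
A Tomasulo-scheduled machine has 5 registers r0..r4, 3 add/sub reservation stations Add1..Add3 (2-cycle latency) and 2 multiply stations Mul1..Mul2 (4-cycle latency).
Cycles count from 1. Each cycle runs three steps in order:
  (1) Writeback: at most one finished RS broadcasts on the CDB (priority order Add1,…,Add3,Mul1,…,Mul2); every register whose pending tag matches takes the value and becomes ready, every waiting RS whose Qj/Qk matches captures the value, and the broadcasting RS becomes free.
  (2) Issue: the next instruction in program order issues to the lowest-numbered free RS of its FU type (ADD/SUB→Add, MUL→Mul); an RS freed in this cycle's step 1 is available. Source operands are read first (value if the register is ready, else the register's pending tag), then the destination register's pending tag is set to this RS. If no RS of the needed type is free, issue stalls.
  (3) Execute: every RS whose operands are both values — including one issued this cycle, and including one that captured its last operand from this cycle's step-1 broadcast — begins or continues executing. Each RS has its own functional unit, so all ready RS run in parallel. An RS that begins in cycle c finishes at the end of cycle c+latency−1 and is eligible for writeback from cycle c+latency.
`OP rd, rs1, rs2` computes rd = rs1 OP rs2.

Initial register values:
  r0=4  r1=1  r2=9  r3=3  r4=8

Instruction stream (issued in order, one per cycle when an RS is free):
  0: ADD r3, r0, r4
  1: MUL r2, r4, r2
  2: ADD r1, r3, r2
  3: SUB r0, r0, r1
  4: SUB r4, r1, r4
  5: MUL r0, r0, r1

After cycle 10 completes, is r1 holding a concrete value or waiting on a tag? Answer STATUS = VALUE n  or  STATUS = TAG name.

cycle 1: issue ADD r3<-Add1 // r0:4,r1:1,r2:9,r3:Add1,r4:8
cycle 2: issue MUL r2<-Mul1 // r0:4,r1:1,r2:Mul1,r3:Add1,r4:8
cycle 3: CDB Add1=12; issue ADD r1<-Add1 // r0:4,r1:Add1,r2:Mul1,r3:12,r4:8
cycle 4: issue SUB r0<-Add2 // r0:Add2,r1:Add1,r2:Mul1,r3:12,r4:8
cycle 5: issue SUB r4<-Add3 // r0:Add2,r1:Add1,r2:Mul1,r3:12,r4:Add3
cycle 6: CDB Mul1=72; issue MUL r0<-Mul1 // r0:Mul1,r1:Add1,r2:72,r3:12,r4:Add3
cycle 7: - // r0:Mul1,r1:Add1,r2:72,r3:12,r4:Add3
cycle 8: CDB Add1=84 // r0:Mul1,r1:84,r2:72,r3:12,r4:Add3
cycle 9: - // r0:Mul1,r1:84,r2:72,r3:12,r4:Add3
cycle 10: CDB Add2=-80 // r0:Mul1,r1:84,r2:72,r3:12,r4:Add3

STATUS = VALUE 84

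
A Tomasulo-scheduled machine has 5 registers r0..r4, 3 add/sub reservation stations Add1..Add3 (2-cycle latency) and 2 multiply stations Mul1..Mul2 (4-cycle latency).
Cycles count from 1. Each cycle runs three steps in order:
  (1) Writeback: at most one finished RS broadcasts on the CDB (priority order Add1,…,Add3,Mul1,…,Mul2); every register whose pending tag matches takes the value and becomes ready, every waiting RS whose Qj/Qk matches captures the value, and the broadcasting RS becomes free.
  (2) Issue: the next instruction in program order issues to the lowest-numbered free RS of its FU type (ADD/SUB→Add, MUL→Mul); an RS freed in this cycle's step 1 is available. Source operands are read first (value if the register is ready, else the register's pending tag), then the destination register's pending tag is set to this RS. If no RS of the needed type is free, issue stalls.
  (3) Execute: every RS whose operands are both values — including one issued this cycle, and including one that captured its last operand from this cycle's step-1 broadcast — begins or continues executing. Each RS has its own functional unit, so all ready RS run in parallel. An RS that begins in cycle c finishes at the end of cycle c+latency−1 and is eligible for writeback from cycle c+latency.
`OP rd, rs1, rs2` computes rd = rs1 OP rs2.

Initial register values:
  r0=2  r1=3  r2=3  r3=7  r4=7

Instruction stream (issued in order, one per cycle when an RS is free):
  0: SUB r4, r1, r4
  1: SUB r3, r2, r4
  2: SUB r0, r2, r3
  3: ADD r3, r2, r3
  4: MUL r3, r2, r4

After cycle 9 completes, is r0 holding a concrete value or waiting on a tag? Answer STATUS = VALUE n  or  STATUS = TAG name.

STATUS = VALUE -4

  c1: issue SUB r4<-Add1  regs: r0:2,r1:3,r2:3,r3:7,r4:Add1
  c2: issue SUB r3<-Add2  regs: r0:2,r1:3,r2:3,r3:Add2,r4:Add1
  c3: CDB Add1=-4; issue SUB r0<-Add1  regs: r0:Add1,r1:3,r2:3,r3:Add2,r4:-4
  c4: issue ADD r3<-Add3  regs: r0:Add1,r1:3,r2:3,r3:Add3,r4:-4
  c5: CDB Add2=7; issue MUL r3<-Mul1  regs: r0:Add1,r1:3,r2:3,r3:Mul1,r4:-4
  c6: -  regs: r0:Add1,r1:3,r2:3,r3:Mul1,r4:-4
  c7: CDB Add1=-4  regs: r0:-4,r1:3,r2:3,r3:Mul1,r4:-4
  c8: CDB Add3=10  regs: r0:-4,r1:3,r2:3,r3:Mul1,r4:-4
  c9: CDB Mul1=-12  regs: r0:-4,r1:3,r2:3,r3:-12,r4:-4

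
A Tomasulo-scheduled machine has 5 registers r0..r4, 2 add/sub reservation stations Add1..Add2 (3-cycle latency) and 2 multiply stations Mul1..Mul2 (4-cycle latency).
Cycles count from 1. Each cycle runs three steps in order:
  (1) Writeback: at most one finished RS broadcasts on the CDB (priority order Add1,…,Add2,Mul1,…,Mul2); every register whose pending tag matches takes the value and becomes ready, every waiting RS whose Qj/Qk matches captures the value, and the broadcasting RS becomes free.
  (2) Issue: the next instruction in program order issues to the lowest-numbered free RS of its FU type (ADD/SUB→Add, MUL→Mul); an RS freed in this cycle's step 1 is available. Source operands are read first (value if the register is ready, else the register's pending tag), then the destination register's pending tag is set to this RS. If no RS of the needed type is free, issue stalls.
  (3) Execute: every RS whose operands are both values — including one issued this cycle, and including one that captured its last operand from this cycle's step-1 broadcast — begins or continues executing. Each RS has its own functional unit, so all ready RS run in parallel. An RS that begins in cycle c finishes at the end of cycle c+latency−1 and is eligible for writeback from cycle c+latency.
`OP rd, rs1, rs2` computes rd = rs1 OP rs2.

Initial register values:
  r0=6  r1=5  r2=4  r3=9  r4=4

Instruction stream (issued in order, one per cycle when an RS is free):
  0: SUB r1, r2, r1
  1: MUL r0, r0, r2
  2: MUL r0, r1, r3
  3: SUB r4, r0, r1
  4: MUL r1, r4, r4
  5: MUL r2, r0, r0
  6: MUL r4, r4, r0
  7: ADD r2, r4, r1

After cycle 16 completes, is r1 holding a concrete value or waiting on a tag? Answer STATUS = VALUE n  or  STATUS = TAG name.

cycle 1: issue SUB r1<-Add1 // r0:6,r1:Add1,r2:4,r3:9,r4:4
cycle 2: issue MUL r0<-Mul1 // r0:Mul1,r1:Add1,r2:4,r3:9,r4:4
cycle 3: issue MUL r0<-Mul2 // r0:Mul2,r1:Add1,r2:4,r3:9,r4:4
cycle 4: CDB Add1=-1; issue SUB r4<-Add1 // r0:Mul2,r1:-1,r2:4,r3:9,r4:Add1
cycle 5: stall // r0:Mul2,r1:-1,r2:4,r3:9,r4:Add1
cycle 6: CDB Mul1=24; issue MUL r1<-Mul1 // r0:Mul2,r1:Mul1,r2:4,r3:9,r4:Add1
cycle 7: stall // r0:Mul2,r1:Mul1,r2:4,r3:9,r4:Add1
cycle 8: CDB Mul2=-9; issue MUL r2<-Mul2 // r0:-9,r1:Mul1,r2:Mul2,r3:9,r4:Add1
cycle 9: stall // r0:-9,r1:Mul1,r2:Mul2,r3:9,r4:Add1
cycle 10: stall // r0:-9,r1:Mul1,r2:Mul2,r3:9,r4:Add1
cycle 11: CDB Add1=-8; stall // r0:-9,r1:Mul1,r2:Mul2,r3:9,r4:-8
cycle 12: CDB Mul2=81; issue MUL r4<-Mul2 // r0:-9,r1:Mul1,r2:81,r3:9,r4:Mul2
cycle 13: issue ADD r2<-Add1 // r0:-9,r1:Mul1,r2:Add1,r3:9,r4:Mul2
cycle 14: - // r0:-9,r1:Mul1,r2:Add1,r3:9,r4:Mul2
cycle 15: CDB Mul1=64 // r0:-9,r1:64,r2:Add1,r3:9,r4:Mul2
cycle 16: CDB Mul2=72 // r0:-9,r1:64,r2:Add1,r3:9,r4:72

STATUS = VALUE 64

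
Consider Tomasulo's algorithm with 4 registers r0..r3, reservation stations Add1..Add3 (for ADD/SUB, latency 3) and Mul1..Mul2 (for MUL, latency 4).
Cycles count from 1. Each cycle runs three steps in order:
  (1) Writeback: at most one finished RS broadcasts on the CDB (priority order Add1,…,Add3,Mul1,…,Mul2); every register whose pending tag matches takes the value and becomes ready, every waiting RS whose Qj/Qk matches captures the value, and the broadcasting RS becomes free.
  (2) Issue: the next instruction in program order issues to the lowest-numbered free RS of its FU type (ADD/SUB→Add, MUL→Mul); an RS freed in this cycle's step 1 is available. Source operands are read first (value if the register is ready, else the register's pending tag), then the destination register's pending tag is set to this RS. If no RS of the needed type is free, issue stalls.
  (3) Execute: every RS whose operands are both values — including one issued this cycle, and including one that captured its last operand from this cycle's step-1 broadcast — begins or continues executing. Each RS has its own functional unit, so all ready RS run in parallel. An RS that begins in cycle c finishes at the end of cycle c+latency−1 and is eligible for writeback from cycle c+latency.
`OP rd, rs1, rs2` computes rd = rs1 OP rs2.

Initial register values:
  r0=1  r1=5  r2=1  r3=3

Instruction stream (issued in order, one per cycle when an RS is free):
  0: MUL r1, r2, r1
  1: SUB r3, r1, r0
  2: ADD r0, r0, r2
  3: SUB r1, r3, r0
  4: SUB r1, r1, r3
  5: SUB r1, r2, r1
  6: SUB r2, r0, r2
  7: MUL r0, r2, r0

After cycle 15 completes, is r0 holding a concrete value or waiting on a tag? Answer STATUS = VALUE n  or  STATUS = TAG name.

cycle 1: issue MUL r1<-Mul1 // r0:1,r1:Mul1,r2:1,r3:3
cycle 2: issue SUB r3<-Add1 // r0:1,r1:Mul1,r2:1,r3:Add1
cycle 3: issue ADD r0<-Add2 // r0:Add2,r1:Mul1,r2:1,r3:Add1
cycle 4: issue SUB r1<-Add3 // r0:Add2,r1:Add3,r2:1,r3:Add1
cycle 5: CDB Mul1=5; stall // r0:Add2,r1:Add3,r2:1,r3:Add1
cycle 6: CDB Add2=2; issue SUB r1<-Add2 // r0:2,r1:Add2,r2:1,r3:Add1
cycle 7: stall // r0:2,r1:Add2,r2:1,r3:Add1
cycle 8: CDB Add1=4; issue SUB r1<-Add1 // r0:2,r1:Add1,r2:1,r3:4
cycle 9: stall // r0:2,r1:Add1,r2:1,r3:4
cycle 10: stall // r0:2,r1:Add1,r2:1,r3:4
cycle 11: CDB Add3=2; issue SUB r2<-Add3 // r0:2,r1:Add1,r2:Add3,r3:4
cycle 12: issue MUL r0<-Mul1 // r0:Mul1,r1:Add1,r2:Add3,r3:4
cycle 13: - // r0:Mul1,r1:Add1,r2:Add3,r3:4
cycle 14: CDB Add2=-2 // r0:Mul1,r1:Add1,r2:Add3,r3:4
cycle 15: CDB Add3=1 // r0:Mul1,r1:Add1,r2:1,r3:4

STATUS = TAG Mul1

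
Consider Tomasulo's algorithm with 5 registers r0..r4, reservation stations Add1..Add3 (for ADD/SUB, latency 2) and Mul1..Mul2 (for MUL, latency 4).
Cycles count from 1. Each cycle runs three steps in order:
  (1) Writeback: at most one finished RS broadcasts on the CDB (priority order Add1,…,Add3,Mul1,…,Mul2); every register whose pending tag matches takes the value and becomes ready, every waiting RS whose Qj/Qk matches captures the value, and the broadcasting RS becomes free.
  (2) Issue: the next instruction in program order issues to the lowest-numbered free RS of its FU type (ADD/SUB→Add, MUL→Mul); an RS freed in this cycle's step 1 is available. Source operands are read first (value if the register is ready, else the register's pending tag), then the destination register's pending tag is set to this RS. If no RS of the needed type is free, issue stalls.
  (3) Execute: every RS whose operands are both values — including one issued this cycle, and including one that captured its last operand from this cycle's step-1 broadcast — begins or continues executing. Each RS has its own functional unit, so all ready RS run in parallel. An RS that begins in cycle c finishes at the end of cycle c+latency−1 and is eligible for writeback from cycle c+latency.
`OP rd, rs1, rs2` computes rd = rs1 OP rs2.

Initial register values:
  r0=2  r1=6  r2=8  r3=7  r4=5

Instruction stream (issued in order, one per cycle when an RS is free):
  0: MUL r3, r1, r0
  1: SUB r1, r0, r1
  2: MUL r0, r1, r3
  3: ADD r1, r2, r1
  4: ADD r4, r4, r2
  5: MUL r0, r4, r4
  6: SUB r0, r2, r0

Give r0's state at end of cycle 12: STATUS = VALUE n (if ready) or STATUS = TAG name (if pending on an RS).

STATUS = TAG Add1

  c1: issue MUL r3<-Mul1  regs: r0:2,r1:6,r2:8,r3:Mul1,r4:5
  c2: issue SUB r1<-Add1  regs: r0:2,r1:Add1,r2:8,r3:Mul1,r4:5
  c3: issue MUL r0<-Mul2  regs: r0:Mul2,r1:Add1,r2:8,r3:Mul1,r4:5
  c4: CDB Add1=-4; issue ADD r1<-Add1  regs: r0:Mul2,r1:Add1,r2:8,r3:Mul1,r4:5
  c5: CDB Mul1=12; issue ADD r4<-Add2  regs: r0:Mul2,r1:Add1,r2:8,r3:12,r4:Add2
  c6: CDB Add1=4; issue MUL r0<-Mul1  regs: r0:Mul1,r1:4,r2:8,r3:12,r4:Add2
  c7: CDB Add2=13; issue SUB r0<-Add1  regs: r0:Add1,r1:4,r2:8,r3:12,r4:13
  c8: -  regs: r0:Add1,r1:4,r2:8,r3:12,r4:13
  c9: CDB Mul2=-48  regs: r0:Add1,r1:4,r2:8,r3:12,r4:13
  c10: -  regs: r0:Add1,r1:4,r2:8,r3:12,r4:13
  c11: CDB Mul1=169  regs: r0:Add1,r1:4,r2:8,r3:12,r4:13
  c12: -  regs: r0:Add1,r1:4,r2:8,r3:12,r4:13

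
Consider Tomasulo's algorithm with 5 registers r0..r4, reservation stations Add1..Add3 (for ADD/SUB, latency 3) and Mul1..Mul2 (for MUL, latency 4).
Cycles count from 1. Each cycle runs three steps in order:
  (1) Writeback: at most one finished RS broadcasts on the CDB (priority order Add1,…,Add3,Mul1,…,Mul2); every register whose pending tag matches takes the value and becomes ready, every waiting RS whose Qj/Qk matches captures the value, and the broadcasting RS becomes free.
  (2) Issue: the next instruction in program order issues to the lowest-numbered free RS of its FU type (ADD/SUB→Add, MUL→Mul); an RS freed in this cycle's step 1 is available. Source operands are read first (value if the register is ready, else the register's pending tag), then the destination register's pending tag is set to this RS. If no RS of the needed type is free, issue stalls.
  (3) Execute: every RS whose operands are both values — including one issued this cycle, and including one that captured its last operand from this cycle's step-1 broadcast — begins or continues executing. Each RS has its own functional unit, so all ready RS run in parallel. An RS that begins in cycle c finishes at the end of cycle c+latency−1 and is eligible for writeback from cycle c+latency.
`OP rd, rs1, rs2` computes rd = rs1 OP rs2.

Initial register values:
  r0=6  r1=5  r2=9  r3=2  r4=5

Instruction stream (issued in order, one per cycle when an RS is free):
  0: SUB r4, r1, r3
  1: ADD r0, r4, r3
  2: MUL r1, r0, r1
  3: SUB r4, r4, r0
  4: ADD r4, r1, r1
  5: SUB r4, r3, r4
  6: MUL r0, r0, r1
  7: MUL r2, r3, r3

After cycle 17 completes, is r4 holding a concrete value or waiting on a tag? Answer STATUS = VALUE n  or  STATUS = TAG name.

cycle 1: issue SUB r4<-Add1 // r0:6,r1:5,r2:9,r3:2,r4:Add1
cycle 2: issue ADD r0<-Add2 // r0:Add2,r1:5,r2:9,r3:2,r4:Add1
cycle 3: issue MUL r1<-Mul1 // r0:Add2,r1:Mul1,r2:9,r3:2,r4:Add1
cycle 4: CDB Add1=3; issue SUB r4<-Add1 // r0:Add2,r1:Mul1,r2:9,r3:2,r4:Add1
cycle 5: issue ADD r4<-Add3 // r0:Add2,r1:Mul1,r2:9,r3:2,r4:Add3
cycle 6: stall // r0:Add2,r1:Mul1,r2:9,r3:2,r4:Add3
cycle 7: CDB Add2=5; issue SUB r4<-Add2 // r0:5,r1:Mul1,r2:9,r3:2,r4:Add2
cycle 8: issue MUL r0<-Mul2 // r0:Mul2,r1:Mul1,r2:9,r3:2,r4:Add2
cycle 9: stall // r0:Mul2,r1:Mul1,r2:9,r3:2,r4:Add2
cycle 10: CDB Add1=-2; stall // r0:Mul2,r1:Mul1,r2:9,r3:2,r4:Add2
cycle 11: CDB Mul1=25; issue MUL r2<-Mul1 // r0:Mul2,r1:25,r2:Mul1,r3:2,r4:Add2
cycle 12: - // r0:Mul2,r1:25,r2:Mul1,r3:2,r4:Add2
cycle 13: - // r0:Mul2,r1:25,r2:Mul1,r3:2,r4:Add2
cycle 14: CDB Add3=50 // r0:Mul2,r1:25,r2:Mul1,r3:2,r4:Add2
cycle 15: CDB Mul1=4 // r0:Mul2,r1:25,r2:4,r3:2,r4:Add2
cycle 16: CDB Mul2=125 // r0:125,r1:25,r2:4,r3:2,r4:Add2
cycle 17: CDB Add2=-48 // r0:125,r1:25,r2:4,r3:2,r4:-48

STATUS = VALUE -48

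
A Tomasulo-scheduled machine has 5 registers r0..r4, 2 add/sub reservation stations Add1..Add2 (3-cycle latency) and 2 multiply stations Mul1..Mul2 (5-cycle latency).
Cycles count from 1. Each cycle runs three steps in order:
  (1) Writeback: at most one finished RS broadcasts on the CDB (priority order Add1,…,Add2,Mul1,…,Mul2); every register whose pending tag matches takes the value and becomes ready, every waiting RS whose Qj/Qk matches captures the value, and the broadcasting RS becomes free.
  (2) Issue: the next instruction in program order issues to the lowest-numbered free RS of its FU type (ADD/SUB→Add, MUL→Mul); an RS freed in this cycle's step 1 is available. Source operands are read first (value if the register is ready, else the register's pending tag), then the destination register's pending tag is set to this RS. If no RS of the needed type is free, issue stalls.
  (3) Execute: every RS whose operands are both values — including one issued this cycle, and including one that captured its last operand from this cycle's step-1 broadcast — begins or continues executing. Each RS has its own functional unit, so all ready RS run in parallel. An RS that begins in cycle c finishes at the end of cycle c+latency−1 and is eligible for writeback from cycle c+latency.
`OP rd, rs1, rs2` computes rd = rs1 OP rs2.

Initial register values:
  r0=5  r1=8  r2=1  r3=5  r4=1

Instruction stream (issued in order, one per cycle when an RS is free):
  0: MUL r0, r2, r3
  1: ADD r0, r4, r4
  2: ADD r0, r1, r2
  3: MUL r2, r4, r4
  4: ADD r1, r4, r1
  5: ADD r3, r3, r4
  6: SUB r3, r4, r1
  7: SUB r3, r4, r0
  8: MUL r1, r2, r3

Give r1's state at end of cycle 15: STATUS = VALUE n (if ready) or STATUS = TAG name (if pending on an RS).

c1: issue MUL r0<-Mul1 | r0:Mul1,r1:8,r2:1,r3:5,r4:1
c2: issue ADD r0<-Add1 | r0:Add1,r1:8,r2:1,r3:5,r4:1
c3: issue ADD r0<-Add2 | r0:Add2,r1:8,r2:1,r3:5,r4:1
c4: issue MUL r2<-Mul2 | r0:Add2,r1:8,r2:Mul2,r3:5,r4:1
c5: CDB Add1=2; issue ADD r1<-Add1 | r0:Add2,r1:Add1,r2:Mul2,r3:5,r4:1
c6: CDB Add2=9; issue ADD r3<-Add2 | r0:9,r1:Add1,r2:Mul2,r3:Add2,r4:1
c7: CDB Mul1=5; stall | r0:9,r1:Add1,r2:Mul2,r3:Add2,r4:1
c8: CDB Add1=9; issue SUB r3<-Add1 | r0:9,r1:9,r2:Mul2,r3:Add1,r4:1
c9: CDB Add2=6; issue SUB r3<-Add2 | r0:9,r1:9,r2:Mul2,r3:Add2,r4:1
c10: CDB Mul2=1; issue MUL r1<-Mul1 | r0:9,r1:Mul1,r2:1,r3:Add2,r4:1
c11: CDB Add1=-8 | r0:9,r1:Mul1,r2:1,r3:Add2,r4:1
c12: CDB Add2=-8 | r0:9,r1:Mul1,r2:1,r3:-8,r4:1
c13: - | r0:9,r1:Mul1,r2:1,r3:-8,r4:1
c14: - | r0:9,r1:Mul1,r2:1,r3:-8,r4:1
c15: - | r0:9,r1:Mul1,r2:1,r3:-8,r4:1

STATUS = TAG Mul1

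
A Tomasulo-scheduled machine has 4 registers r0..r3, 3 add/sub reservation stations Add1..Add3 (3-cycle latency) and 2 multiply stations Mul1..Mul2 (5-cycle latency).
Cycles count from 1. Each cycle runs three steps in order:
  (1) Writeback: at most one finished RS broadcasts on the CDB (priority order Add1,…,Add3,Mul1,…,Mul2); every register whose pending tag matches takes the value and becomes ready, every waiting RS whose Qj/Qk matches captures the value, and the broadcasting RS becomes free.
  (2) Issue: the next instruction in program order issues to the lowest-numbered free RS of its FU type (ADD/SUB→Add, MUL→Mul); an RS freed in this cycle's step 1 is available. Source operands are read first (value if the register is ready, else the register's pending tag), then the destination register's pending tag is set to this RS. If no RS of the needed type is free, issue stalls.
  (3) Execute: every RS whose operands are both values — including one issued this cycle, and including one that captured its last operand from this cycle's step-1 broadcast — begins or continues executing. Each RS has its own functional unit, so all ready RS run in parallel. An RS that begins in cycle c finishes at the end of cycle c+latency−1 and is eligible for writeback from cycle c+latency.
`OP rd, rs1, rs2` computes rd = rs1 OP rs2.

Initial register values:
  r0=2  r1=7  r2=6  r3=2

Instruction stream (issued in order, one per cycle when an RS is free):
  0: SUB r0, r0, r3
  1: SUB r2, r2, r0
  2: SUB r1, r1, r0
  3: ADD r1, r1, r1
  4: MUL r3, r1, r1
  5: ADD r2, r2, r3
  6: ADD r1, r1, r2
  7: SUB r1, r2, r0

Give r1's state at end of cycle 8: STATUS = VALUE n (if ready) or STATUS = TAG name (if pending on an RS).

c1: issue SUB r0<-Add1 | r0:Add1,r1:7,r2:6,r3:2
c2: issue SUB r2<-Add2 | r0:Add1,r1:7,r2:Add2,r3:2
c3: issue SUB r1<-Add3 | r0:Add1,r1:Add3,r2:Add2,r3:2
c4: CDB Add1=0; issue ADD r1<-Add1 | r0:0,r1:Add1,r2:Add2,r3:2
c5: issue MUL r3<-Mul1 | r0:0,r1:Add1,r2:Add2,r3:Mul1
c6: stall | r0:0,r1:Add1,r2:Add2,r3:Mul1
c7: CDB Add2=6; issue ADD r2<-Add2 | r0:0,r1:Add1,r2:Add2,r3:Mul1
c8: CDB Add3=7; issue ADD r1<-Add3 | r0:0,r1:Add3,r2:Add2,r3:Mul1

STATUS = TAG Add3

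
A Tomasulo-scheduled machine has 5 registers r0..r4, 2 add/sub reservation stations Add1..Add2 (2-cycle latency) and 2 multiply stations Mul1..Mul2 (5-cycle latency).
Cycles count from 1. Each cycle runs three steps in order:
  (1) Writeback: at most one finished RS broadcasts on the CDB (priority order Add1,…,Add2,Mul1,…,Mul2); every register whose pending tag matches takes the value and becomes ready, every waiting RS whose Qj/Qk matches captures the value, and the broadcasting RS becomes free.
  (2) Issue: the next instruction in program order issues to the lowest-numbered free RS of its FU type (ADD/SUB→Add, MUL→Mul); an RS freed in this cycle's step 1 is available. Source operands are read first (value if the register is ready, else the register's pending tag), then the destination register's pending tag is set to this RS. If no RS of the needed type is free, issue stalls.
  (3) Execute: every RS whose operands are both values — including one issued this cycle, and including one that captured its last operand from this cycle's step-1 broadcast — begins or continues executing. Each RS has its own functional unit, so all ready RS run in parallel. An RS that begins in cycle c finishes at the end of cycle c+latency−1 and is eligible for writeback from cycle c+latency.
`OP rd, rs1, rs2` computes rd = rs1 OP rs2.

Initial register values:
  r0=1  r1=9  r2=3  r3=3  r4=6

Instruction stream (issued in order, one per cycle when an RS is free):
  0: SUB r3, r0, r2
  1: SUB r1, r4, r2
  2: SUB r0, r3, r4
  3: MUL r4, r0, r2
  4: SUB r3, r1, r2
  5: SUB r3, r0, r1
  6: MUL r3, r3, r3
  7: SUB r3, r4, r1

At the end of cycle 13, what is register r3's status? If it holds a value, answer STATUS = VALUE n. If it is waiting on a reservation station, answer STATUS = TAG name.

STATUS = VALUE -27

cycle 1: issue SUB r3<-Add1 // r0:1,r1:9,r2:3,r3:Add1,r4:6
cycle 2: issue SUB r1<-Add2 // r0:1,r1:Add2,r2:3,r3:Add1,r4:6
cycle 3: CDB Add1=-2; issue SUB r0<-Add1 // r0:Add1,r1:Add2,r2:3,r3:-2,r4:6
cycle 4: CDB Add2=3; issue MUL r4<-Mul1 // r0:Add1,r1:3,r2:3,r3:-2,r4:Mul1
cycle 5: CDB Add1=-8; issue SUB r3<-Add1 // r0:-8,r1:3,r2:3,r3:Add1,r4:Mul1
cycle 6: issue SUB r3<-Add2 // r0:-8,r1:3,r2:3,r3:Add2,r4:Mul1
cycle 7: CDB Add1=0; issue MUL r3<-Mul2 // r0:-8,r1:3,r2:3,r3:Mul2,r4:Mul1
cycle 8: CDB Add2=-11; issue SUB r3<-Add1 // r0:-8,r1:3,r2:3,r3:Add1,r4:Mul1
cycle 9: - // r0:-8,r1:3,r2:3,r3:Add1,r4:Mul1
cycle 10: CDB Mul1=-24 // r0:-8,r1:3,r2:3,r3:Add1,r4:-24
cycle 11: - // r0:-8,r1:3,r2:3,r3:Add1,r4:-24
cycle 12: CDB Add1=-27 // r0:-8,r1:3,r2:3,r3:-27,r4:-24
cycle 13: CDB Mul2=121 // r0:-8,r1:3,r2:3,r3:-27,r4:-24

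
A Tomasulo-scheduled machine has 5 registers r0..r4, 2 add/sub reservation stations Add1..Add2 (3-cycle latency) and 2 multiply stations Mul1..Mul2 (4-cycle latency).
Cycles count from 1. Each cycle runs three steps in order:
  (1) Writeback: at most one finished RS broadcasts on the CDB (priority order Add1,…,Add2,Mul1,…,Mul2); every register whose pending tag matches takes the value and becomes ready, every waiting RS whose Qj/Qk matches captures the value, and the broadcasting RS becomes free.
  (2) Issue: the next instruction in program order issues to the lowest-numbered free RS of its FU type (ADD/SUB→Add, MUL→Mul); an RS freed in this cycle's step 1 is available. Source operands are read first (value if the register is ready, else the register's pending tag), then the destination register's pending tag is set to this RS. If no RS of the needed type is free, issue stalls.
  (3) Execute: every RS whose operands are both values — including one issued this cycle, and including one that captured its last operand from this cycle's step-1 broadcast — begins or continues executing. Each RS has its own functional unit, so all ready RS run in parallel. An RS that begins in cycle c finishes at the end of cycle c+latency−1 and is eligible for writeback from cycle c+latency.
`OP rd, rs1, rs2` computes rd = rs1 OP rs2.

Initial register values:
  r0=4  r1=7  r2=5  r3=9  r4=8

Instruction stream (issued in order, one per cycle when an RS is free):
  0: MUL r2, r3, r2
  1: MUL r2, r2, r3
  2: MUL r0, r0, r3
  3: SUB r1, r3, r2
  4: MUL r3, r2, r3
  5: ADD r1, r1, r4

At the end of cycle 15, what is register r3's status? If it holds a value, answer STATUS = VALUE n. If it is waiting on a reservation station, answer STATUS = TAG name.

STATUS = VALUE 3645

c1: issue MUL r2<-Mul1 | r0:4,r1:7,r2:Mul1,r3:9,r4:8
c2: issue MUL r2<-Mul2 | r0:4,r1:7,r2:Mul2,r3:9,r4:8
c3: stall | r0:4,r1:7,r2:Mul2,r3:9,r4:8
c4: stall | r0:4,r1:7,r2:Mul2,r3:9,r4:8
c5: CDB Mul1=45; issue MUL r0<-Mul1 | r0:Mul1,r1:7,r2:Mul2,r3:9,r4:8
c6: issue SUB r1<-Add1 | r0:Mul1,r1:Add1,r2:Mul2,r3:9,r4:8
c7: stall | r0:Mul1,r1:Add1,r2:Mul2,r3:9,r4:8
c8: stall | r0:Mul1,r1:Add1,r2:Mul2,r3:9,r4:8
c9: CDB Mul1=36; issue MUL r3<-Mul1 | r0:36,r1:Add1,r2:Mul2,r3:Mul1,r4:8
c10: CDB Mul2=405; issue ADD r1<-Add2 | r0:36,r1:Add2,r2:405,r3:Mul1,r4:8
c11: - | r0:36,r1:Add2,r2:405,r3:Mul1,r4:8
c12: - | r0:36,r1:Add2,r2:405,r3:Mul1,r4:8
c13: CDB Add1=-396 | r0:36,r1:Add2,r2:405,r3:Mul1,r4:8
c14: CDB Mul1=3645 | r0:36,r1:Add2,r2:405,r3:3645,r4:8
c15: - | r0:36,r1:Add2,r2:405,r3:3645,r4:8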